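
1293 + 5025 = 6318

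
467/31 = 467/31 = 15.06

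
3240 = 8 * 405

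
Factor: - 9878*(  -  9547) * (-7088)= -2^5*11^1 * 443^1 * 449^1*9547^1 = - 668435725408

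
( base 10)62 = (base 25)2c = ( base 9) 68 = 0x3E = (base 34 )1s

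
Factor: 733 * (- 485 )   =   - 355505 = - 5^1*97^1*733^1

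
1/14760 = 1/14760 = 0.00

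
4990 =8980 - 3990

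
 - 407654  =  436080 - 843734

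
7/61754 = 1/8822 =0.00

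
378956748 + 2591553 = 381548301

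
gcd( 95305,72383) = 1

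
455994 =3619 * 126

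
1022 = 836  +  186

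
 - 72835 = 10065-82900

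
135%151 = 135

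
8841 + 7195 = 16036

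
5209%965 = 384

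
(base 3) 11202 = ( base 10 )128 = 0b10000000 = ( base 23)5D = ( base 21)62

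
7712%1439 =517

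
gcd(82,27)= 1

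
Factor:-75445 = - 5^1*79^1*191^1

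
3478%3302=176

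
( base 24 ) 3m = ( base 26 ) 3G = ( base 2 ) 1011110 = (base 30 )34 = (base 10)94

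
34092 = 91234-57142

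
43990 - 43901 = 89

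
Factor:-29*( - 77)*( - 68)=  - 2^2*7^1*11^1 *17^1 * 29^1 = - 151844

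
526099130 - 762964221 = -236865091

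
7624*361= 2752264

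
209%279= 209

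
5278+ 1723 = 7001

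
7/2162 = 7/2162  =  0.00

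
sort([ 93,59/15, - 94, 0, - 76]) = [ - 94, - 76,0,59/15, 93] 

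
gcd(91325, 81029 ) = 13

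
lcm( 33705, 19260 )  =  134820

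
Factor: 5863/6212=2^( - 2)*11^1 *13^1*41^1*1553^( - 1)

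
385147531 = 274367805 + 110779726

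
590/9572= 295/4786 =0.06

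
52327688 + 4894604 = 57222292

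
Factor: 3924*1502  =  5893848 = 2^3* 3^2*109^1* 751^1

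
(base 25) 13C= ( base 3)222101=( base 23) 17M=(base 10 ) 712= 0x2c8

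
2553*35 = 89355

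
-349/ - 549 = 349/549= 0.64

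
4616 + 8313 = 12929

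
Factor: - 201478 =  - 2^1*131^1*769^1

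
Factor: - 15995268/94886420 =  - 3^2 * 5^( - 1)*47^ ( - 1)*643^1*691^1*100943^ ( - 1 ) = -  3998817/23721605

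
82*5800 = 475600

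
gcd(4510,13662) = 22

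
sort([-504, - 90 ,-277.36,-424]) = [ -504, - 424,  -  277.36, - 90]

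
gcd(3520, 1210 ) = 110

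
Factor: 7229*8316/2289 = 2862684/109 = 2^2*3^2*11^1*109^( - 1 )*7229^1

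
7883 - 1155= 6728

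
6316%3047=222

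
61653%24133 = 13387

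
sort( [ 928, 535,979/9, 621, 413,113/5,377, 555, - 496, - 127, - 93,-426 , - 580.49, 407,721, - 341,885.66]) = [ - 580.49, - 496 ,-426, - 341, - 127, - 93, 113/5,  979/9, 377,407, 413,  535,  555, 621,721,885.66, 928 ]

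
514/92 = 5 + 27/46 = 5.59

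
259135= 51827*5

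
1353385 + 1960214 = 3313599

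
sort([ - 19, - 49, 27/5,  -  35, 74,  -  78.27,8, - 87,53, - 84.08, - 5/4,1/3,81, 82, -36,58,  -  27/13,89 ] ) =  [ - 87, - 84.08, - 78.27, - 49,-36,-35, - 19, - 27/13, - 5/4, 1/3,27/5,8,53, 58, 74,81,82,  89 ] 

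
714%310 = 94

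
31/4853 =31/4853= 0.01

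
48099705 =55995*859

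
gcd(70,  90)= 10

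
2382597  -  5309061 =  - 2926464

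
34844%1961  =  1507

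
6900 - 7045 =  - 145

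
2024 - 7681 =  - 5657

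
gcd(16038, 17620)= 2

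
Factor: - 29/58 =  - 2^(  -  1) = - 1/2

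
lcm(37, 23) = 851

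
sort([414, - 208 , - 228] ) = [ - 228, -208,414 ]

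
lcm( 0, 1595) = 0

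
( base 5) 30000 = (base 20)4DF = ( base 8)3523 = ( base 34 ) 1l5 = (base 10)1875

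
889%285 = 34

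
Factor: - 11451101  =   - 11451101^1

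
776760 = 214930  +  561830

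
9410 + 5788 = 15198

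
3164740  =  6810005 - 3645265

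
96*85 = 8160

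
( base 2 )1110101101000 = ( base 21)h1a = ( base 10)7528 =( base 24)d1g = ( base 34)6he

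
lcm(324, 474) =25596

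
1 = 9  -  8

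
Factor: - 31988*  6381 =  - 2^2*3^2*11^1* 709^1 *727^1=- 204115428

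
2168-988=1180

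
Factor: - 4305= - 3^1*  5^1* 7^1*41^1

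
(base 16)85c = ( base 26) 348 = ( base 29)2fn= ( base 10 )2140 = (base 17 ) 76F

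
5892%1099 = 397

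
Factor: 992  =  2^5*31^1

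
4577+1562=6139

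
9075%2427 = 1794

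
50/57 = 50/57= 0.88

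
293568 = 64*4587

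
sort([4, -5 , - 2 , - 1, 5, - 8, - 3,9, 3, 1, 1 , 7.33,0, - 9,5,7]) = [ - 9 , - 8, - 5,  -  3 , - 2, - 1 , 0,1, 1,3 , 4,  5,5, 7, 7.33, 9]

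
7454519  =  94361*79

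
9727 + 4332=14059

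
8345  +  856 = 9201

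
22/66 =1/3 = 0.33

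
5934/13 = 5934/13=456.46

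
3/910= 3/910 = 0.00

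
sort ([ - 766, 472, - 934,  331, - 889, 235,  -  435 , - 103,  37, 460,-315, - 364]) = [ - 934, - 889, - 766, - 435, - 364, - 315, - 103, 37, 235,331,  460, 472]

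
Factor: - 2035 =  - 5^1 * 11^1*37^1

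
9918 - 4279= 5639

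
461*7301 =3365761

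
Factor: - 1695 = -3^1*5^1*113^1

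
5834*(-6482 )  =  -37815988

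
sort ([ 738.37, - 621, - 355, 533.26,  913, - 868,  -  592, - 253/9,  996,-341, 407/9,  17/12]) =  [ - 868, - 621, - 592, - 355, - 341, - 253/9,17/12,407/9,533.26,738.37,913,996]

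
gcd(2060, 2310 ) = 10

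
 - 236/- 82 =118/41 = 2.88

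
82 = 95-13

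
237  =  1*237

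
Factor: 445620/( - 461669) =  - 2^2 * 3^1*5^1*7^1*13^( - 1)*17^( - 1)*1061^1*2089^( - 1)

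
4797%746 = 321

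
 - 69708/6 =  - 11618 = -11618.00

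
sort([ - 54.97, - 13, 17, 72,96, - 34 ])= [- 54.97,  -  34,-13,17,72,96]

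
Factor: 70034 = 2^1 * 19^2*97^1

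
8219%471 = 212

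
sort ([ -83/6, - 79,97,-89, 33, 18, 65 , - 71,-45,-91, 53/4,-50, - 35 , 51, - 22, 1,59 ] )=[ - 91, - 89, - 79, - 71,  -  50, - 45, - 35, - 22, - 83/6, 1,53/4, 18, 33, 51 , 59, 65,97 ]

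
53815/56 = 53815/56 =960.98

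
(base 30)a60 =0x23dc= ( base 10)9180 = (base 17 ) 1ED0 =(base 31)9H4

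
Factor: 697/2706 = 2^( - 1 )*3^( -1 )*11^( - 1)*17^1 = 17/66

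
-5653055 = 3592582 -9245637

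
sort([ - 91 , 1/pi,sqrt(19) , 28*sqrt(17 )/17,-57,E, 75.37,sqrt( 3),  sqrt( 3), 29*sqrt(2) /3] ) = [ -91,  -  57 , 1/pi,  sqrt(3 ),sqrt( 3 ), E, sqrt(19 ),28*sqrt(17 )/17,29*sqrt(2) /3,75.37 ]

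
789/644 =789/644 = 1.23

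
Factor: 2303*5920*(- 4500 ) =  - 61351920000 =- 2^7*3^2* 5^4*7^2*37^1*47^1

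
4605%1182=1059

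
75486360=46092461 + 29393899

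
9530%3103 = 221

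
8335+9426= 17761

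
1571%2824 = 1571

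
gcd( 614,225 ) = 1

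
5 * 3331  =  16655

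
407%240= 167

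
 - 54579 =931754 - 986333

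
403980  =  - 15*(-26932) 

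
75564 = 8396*9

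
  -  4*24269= -97076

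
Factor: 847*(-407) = - 7^1*11^3*37^1=-344729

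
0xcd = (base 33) 67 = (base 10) 205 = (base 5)1310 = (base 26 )7N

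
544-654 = -110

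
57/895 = 57/895 = 0.06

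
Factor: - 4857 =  - 3^1*1619^1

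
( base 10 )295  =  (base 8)447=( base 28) af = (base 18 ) g7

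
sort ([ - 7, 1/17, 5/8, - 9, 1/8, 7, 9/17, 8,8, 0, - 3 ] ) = [-9, -7, - 3, 0, 1/17 , 1/8, 9/17,5/8, 7, 8,8]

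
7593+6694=14287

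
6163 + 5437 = 11600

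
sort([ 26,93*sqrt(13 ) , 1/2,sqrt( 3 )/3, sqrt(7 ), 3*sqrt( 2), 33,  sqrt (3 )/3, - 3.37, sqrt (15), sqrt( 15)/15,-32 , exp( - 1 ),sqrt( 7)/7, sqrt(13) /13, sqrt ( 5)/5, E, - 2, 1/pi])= [ - 32, - 3.37, - 2, sqrt( 15 ) /15, sqrt( 13 )/13,  1/pi, exp(-1), sqrt(7) /7, sqrt(5 )/5, 1/2,sqrt(3)/3, sqrt( 3 ) /3, sqrt( 7), E,  sqrt (15 ), 3*sqrt( 2 ),26, 33, 93*sqrt( 13) ]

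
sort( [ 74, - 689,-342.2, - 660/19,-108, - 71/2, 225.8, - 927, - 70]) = [ - 927, - 689, -342.2, - 108, - 70, - 71/2, - 660/19,74, 225.8 ] 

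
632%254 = 124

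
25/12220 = 5/2444 =0.00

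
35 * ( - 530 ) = - 18550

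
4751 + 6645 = 11396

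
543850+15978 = 559828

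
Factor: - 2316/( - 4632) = 2^ ( - 1)  =  1/2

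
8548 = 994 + 7554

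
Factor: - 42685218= - 2^1 *3^4*263489^1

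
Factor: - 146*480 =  - 70080 = - 2^6*3^1*5^1*73^1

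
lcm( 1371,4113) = 4113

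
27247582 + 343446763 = 370694345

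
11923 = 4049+7874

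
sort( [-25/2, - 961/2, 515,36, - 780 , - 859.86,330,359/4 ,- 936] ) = [ - 936, - 859.86 , - 780, - 961/2, - 25/2, 36,359/4,330, 515]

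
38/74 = 19/37 =0.51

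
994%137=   35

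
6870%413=262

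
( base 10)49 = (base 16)31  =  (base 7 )100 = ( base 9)54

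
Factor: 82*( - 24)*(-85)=167280 =2^4*3^1*5^1*17^1*41^1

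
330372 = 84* 3933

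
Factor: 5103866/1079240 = 2^( - 2 )*5^ (- 1)*26981^ ( - 1 )*2551933^1  =  2551933/539620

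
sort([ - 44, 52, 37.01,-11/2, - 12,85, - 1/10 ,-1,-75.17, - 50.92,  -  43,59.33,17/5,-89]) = [-89 ,-75.17,-50.92, - 44, - 43,  -  12, -11/2, - 1, - 1/10, 17/5, 37.01, 52 , 59.33,85 ] 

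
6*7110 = 42660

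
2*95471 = 190942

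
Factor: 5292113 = 107^1*49459^1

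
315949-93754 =222195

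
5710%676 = 302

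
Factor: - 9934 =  - 2^1 * 4967^1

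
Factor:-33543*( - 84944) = 2^4*3^2 * 3727^1 *5309^1 = 2849276592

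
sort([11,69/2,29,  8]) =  [ 8,11,29,69/2]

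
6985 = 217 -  - 6768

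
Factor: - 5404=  - 2^2*7^1*193^1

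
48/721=48/721 = 0.07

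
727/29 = 727/29=   25.07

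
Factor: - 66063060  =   - 2^2*3^3*5^1*7^1*17477^1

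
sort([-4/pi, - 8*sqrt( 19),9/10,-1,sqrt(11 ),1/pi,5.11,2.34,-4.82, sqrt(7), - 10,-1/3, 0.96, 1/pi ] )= [ - 8*sqrt( 19),- 10, - 4.82,  -  4/pi, -1, - 1/3,1/pi, 1/pi,9/10,  0.96,2.34,  sqrt( 7),  sqrt(11), 5.11 ] 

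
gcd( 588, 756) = 84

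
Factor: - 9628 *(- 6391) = 61532548= 2^2 * 7^1  *11^1*29^1*83^2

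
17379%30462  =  17379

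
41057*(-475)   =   - 19502075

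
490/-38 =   -  13 +2/19   =  -  12.89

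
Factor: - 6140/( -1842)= 2^1*3^( - 1 ) * 5^1= 10/3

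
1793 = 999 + 794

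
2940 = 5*588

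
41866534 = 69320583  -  27454049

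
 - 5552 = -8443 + 2891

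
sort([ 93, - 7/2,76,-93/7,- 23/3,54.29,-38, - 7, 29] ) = [ - 38, - 93/7, - 23/3,-7,- 7/2,29, 54.29,76,93]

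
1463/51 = 1463/51 = 28.69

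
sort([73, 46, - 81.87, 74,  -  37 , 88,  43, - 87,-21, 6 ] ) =[-87, - 81.87, -37,-21,6,43,46 , 73 , 74,88]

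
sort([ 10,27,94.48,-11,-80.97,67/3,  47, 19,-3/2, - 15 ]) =[ - 80.97,  -  15,-11, - 3/2, 10, 19, 67/3 , 27, 47,94.48] 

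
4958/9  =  4958/9 = 550.89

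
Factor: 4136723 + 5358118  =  9494841 =3^1*619^1*5113^1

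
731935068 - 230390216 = 501544852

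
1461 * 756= 1104516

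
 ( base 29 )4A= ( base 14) 90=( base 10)126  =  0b1111110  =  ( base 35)3L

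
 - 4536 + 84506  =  79970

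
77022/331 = 77022/331= 232.69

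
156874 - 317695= -160821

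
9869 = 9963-94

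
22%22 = 0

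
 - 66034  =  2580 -68614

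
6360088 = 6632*959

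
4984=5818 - 834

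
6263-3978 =2285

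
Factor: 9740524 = 2^2 *17^1 * 143243^1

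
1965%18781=1965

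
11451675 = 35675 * 321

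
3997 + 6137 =10134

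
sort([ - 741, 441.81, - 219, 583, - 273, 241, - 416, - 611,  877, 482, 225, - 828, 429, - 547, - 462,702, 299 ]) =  [ - 828, - 741, - 611, - 547,  -  462, - 416,- 273, - 219  ,  225,241, 299,  429, 441.81, 482,583, 702,877] 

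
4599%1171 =1086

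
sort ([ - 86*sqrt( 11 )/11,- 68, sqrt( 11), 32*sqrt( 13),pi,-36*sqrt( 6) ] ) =[-36*sqrt( 6),-68, - 86*sqrt(11)/11 , pi,sqrt(11), 32 *sqrt( 13 )]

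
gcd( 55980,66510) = 90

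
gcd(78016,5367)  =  1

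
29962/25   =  29962/25 = 1198.48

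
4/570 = 2/285 = 0.01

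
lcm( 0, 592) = 0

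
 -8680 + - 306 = -8986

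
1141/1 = 1141=1141.00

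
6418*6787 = 43558966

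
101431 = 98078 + 3353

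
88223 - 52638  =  35585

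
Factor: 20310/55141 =2^1 * 3^1 * 5^1*67^( - 1)*677^1* 823^( - 1) 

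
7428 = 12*619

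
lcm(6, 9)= 18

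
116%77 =39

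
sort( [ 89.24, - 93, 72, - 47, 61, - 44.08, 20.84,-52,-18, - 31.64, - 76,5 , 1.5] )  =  [ - 93, - 76 , - 52, - 47,-44.08, - 31.64, - 18, 1.5, 5,20.84,61, 72, 89.24 ] 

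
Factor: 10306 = 2^1* 5153^1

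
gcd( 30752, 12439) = 1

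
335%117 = 101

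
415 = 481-66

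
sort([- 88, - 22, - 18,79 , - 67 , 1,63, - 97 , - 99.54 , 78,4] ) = [ - 99.54, -97, - 88, - 67, - 22,  -  18,1,4,63, 78, 79 ] 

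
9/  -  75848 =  - 9/75848 = - 0.00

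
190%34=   20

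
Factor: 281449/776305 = 5^( - 1 )*7^1 * 17^( - 1 ) * 31^1 * 1297^1 * 9133^(  -  1 ) 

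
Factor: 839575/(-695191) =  - 5^2*7^ ( - 1)*11^1*19^( - 1)*43^1*71^1*5227^( - 1)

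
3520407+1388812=4909219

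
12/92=3/23 = 0.13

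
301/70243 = 301/70243 = 0.00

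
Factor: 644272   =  2^4*67^1*601^1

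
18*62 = 1116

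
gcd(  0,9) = 9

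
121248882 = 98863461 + 22385421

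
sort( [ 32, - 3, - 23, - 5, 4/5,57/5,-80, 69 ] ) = [ - 80, - 23,-5, - 3,4/5,57/5, 32,69]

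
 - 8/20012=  - 1 + 5001/5003= - 0.00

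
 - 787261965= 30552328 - 817814293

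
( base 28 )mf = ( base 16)277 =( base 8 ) 1167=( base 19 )1e4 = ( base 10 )631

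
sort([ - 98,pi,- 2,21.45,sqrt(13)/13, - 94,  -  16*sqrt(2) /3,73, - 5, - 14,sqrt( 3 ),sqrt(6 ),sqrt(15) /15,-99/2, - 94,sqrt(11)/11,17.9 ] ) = [ -98, - 94 , - 94 , - 99/2, - 14, - 16*sqrt(2)/3,  -  5, - 2,sqrt (15) /15,sqrt(13)/13,sqrt(11)/11,  sqrt( 3), sqrt(6),pi,17.9,21.45,73 ] 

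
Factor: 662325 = 3^1*5^2*8831^1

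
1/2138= 1/2138 = 0.00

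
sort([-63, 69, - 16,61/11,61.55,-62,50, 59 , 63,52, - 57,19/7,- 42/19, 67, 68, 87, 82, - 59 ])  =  [ - 63,-62, - 59, - 57, -16, - 42/19, 19/7, 61/11, 50, 52,59,61.55,  63 , 67,  68, 69, 82,87]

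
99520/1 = 99520= 99520.00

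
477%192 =93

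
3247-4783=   -  1536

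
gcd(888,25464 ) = 24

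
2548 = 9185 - 6637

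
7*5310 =37170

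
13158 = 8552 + 4606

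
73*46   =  3358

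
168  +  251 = 419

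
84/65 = 84/65 = 1.29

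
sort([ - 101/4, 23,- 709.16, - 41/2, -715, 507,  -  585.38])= [ - 715,-709.16, - 585.38, - 101/4, - 41/2, 23, 507] 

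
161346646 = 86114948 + 75231698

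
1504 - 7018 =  - 5514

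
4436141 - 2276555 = 2159586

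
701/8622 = 701/8622 = 0.08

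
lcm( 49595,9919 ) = 49595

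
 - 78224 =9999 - 88223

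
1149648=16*71853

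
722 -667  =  55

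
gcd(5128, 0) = 5128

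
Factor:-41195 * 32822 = - 2^1*5^1*7^1 * 11^1*107^1*16411^1 = - 1352102290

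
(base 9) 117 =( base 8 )141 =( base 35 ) 2R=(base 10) 97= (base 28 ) 3d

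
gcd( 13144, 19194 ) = 2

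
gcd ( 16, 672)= 16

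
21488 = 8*2686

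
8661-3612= 5049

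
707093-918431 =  - 211338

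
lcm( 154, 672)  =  7392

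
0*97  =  0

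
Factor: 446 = 2^1*223^1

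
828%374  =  80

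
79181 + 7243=86424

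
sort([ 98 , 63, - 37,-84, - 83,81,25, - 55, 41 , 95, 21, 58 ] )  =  [ - 84, - 83,  -  55, - 37,21,25,41,58, 63,81, 95,  98 ] 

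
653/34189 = 653/34189  =  0.02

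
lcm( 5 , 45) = 45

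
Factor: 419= 419^1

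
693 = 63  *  11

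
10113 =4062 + 6051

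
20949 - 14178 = 6771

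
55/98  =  55/98 = 0.56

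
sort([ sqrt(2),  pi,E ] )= [ sqrt ( 2),E,pi ] 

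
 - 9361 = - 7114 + -2247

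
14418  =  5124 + 9294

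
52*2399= 124748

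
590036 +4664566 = 5254602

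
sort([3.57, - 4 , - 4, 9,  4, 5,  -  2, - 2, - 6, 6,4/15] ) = [ - 6, - 4,-4, - 2,-2,4/15, 3.57 , 4 , 5, 6,9]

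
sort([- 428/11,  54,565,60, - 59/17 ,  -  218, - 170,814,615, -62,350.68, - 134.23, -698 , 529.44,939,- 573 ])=[ - 698,-573,  -  218, - 170,  -  134.23, - 62,  -  428/11,-59/17,54,60,350.68,529.44, 565,615,814,939]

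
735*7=5145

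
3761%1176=233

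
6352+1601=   7953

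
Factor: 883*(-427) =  - 7^1*61^1  *883^1  =  -  377041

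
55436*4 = 221744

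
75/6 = 12 + 1/2 = 12.50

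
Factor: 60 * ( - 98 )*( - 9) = 2^3 *3^3 * 5^1*7^2  =  52920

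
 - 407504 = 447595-855099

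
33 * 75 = 2475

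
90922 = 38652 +52270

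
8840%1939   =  1084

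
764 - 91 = 673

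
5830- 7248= - 1418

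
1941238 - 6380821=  - 4439583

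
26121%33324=26121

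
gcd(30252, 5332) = 4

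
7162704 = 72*99482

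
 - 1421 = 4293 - 5714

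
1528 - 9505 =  - 7977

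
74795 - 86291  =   - 11496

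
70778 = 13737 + 57041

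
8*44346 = 354768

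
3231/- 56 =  - 3231/56 = -  57.70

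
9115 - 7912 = 1203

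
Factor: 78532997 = 78532997^1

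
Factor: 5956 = 2^2*1489^1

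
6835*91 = 621985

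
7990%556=206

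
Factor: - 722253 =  - 3^1*7^1*163^1*211^1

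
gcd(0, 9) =9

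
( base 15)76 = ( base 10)111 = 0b1101111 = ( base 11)A1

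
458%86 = 28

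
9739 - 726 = 9013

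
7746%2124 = 1374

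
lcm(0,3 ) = 0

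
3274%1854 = 1420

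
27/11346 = 9/3782  =  0.00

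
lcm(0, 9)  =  0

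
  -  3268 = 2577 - 5845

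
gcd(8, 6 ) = 2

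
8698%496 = 266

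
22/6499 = 22/6499 = 0.00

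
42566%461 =154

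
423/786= 141/262=0.54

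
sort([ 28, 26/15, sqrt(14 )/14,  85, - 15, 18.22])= [-15, sqrt( 14 )/14, 26/15, 18.22, 28,85]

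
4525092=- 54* ( - 83798 ) 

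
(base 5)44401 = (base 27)46N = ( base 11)236a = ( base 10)3101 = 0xc1d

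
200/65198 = 100/32599  =  0.00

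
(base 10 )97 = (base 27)3g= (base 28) 3D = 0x61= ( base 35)2R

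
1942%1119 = 823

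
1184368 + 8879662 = 10064030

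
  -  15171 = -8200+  - 6971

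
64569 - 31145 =33424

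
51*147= 7497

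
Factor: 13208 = 2^3*13^1* 127^1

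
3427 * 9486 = 32508522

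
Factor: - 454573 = -7^2*9277^1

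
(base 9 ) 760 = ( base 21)18C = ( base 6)2513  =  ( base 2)1001101101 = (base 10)621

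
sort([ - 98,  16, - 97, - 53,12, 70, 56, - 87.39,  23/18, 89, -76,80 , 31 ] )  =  [ - 98, - 97,  -  87.39, - 76 , - 53,23/18, 12,  16, 31, 56,70, 80, 89] 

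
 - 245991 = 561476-807467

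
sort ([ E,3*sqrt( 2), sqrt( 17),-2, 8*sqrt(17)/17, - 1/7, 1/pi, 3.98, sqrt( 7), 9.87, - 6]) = [ - 6, - 2, - 1/7, 1/pi,8*sqrt(17)/17, sqrt( 7 ), E,3.98,sqrt( 17),  3 * sqrt(2), 9.87]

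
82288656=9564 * 8604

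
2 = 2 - 0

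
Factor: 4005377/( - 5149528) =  - 2^(  -  3 ) * 643691^(-1) * 4005377^1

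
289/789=289/789 =0.37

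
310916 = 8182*38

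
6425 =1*6425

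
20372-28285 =-7913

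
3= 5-2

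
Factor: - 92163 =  - 3^1*31^1*991^1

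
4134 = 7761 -3627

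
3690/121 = 30 + 60/121 =30.50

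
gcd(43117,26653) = 1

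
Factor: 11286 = 2^1 * 3^3 * 11^1*19^1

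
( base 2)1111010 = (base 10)122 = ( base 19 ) 68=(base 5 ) 442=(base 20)62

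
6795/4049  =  6795/4049 = 1.68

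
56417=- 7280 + 63697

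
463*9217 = 4267471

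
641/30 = 641/30 = 21.37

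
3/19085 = 3/19085 = 0.00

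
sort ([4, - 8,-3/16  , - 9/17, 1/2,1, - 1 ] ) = [ - 8, - 1, - 9/17, - 3/16,1/2, 1,4 ]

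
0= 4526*0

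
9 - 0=9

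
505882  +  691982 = 1197864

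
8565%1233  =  1167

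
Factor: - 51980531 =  - 51980531^1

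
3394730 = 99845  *34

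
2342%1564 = 778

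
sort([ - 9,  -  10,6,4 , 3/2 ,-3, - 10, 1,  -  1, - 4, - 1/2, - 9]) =[ - 10, - 10, - 9, - 9, - 4, - 3,-1,- 1/2,  1, 3/2, 4,6 ]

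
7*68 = 476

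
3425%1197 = 1031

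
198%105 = 93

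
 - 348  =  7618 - 7966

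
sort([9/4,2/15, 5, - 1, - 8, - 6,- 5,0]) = [ - 8,-6 , - 5, - 1,0,2/15, 9/4,5 ]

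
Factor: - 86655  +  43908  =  -42747 = - 3^1 * 14249^1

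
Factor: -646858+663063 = 16205 = 5^1*7^1*463^1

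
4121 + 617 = 4738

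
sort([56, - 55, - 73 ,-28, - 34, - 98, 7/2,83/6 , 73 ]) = [ - 98 , - 73, - 55, - 34, - 28,7/2, 83/6, 56, 73]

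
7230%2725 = 1780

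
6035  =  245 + 5790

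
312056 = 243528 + 68528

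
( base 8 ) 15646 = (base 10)7078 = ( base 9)10634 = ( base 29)8c2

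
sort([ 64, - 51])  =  [ - 51,  64 ] 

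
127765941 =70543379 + 57222562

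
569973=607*939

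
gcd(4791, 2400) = 3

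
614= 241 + 373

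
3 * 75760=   227280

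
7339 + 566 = 7905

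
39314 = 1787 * 22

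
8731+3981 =12712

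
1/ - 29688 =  - 1/29688= -0.00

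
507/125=4 + 7/125 = 4.06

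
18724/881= 21 + 223/881 = 21.25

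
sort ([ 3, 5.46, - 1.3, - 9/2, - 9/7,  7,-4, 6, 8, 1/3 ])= [ - 9/2, - 4, - 1.3,-9/7, 1/3,  3, 5.46, 6, 7, 8]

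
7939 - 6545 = 1394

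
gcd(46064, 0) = 46064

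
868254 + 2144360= 3012614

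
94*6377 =599438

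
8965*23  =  206195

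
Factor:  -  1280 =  - 2^8*5^1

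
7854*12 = 94248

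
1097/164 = 6 + 113/164 = 6.69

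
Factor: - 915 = - 3^1 * 5^1  *61^1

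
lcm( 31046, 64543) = 2452634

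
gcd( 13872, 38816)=16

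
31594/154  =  15797/77 = 205.16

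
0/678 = 0=0.00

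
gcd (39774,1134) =42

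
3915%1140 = 495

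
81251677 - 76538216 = 4713461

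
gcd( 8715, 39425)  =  415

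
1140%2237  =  1140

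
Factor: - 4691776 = -2^6*73309^1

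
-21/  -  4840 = 21/4840 =0.00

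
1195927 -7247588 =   -  6051661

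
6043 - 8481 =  - 2438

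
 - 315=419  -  734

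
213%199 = 14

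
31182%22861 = 8321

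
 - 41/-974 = 41/974=0.04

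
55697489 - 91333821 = - 35636332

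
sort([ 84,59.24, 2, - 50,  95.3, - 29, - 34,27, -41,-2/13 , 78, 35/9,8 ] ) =[ - 50,-41, - 34, -29,-2/13,2, 35/9,8, 27, 59.24, 78, 84, 95.3]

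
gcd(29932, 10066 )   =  14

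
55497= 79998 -24501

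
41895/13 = 41895/13 = 3222.69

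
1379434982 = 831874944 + 547560038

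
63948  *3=191844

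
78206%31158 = 15890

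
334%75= 34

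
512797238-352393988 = 160403250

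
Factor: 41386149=3^2*7^1*656923^1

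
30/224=15/112 = 0.13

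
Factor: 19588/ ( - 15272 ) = -2^(-1) * 23^ ( - 1)*59^1  =  - 59/46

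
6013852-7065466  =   - 1051614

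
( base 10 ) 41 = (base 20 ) 21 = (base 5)131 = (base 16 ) 29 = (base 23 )1i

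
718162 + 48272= 766434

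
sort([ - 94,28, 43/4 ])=[ - 94,  43/4, 28 ]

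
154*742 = 114268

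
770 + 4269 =5039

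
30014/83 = 30014/83  =  361.61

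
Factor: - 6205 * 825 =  - 3^1*5^3*11^1 * 17^1*73^1 = - 5119125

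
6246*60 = 374760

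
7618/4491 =1 + 3127/4491  =  1.70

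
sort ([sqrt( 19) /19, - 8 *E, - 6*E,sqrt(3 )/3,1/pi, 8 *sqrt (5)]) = [ - 8*E, - 6* E, sqrt(19 )/19, 1/pi, sqrt( 3 ) /3,8 *sqrt(5)]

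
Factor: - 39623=-39623^1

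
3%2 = 1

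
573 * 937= 536901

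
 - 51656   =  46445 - 98101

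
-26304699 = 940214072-966518771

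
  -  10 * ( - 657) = 6570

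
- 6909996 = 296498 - 7206494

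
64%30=4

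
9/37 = 9/37 = 0.24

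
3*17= 51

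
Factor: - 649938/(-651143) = 2^1*3^1*149^1 * 727^1*651143^( -1 )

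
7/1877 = 7/1877 =0.00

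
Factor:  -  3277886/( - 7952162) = 1638943/3976081 = 43^(-1)*92467^( - 1 )*1638943^1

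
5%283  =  5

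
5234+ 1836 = 7070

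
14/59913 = 2/8559 = 0.00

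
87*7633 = 664071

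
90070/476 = 45035/238 = 189.22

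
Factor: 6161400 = 2^3*3^3*5^2*7^1*163^1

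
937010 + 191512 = 1128522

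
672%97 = 90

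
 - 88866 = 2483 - 91349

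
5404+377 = 5781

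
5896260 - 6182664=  - 286404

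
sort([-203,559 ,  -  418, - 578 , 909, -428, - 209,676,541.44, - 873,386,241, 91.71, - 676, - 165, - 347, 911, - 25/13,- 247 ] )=[-873,  -  676,- 578,-428, -418, - 347, - 247, - 209, - 203, - 165, - 25/13, 91.71,241,386,541.44, 559, 676,  909,911 ]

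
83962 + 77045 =161007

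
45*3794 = 170730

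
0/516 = 0= 0.00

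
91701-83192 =8509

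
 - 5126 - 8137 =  - 13263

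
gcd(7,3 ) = 1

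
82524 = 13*6348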